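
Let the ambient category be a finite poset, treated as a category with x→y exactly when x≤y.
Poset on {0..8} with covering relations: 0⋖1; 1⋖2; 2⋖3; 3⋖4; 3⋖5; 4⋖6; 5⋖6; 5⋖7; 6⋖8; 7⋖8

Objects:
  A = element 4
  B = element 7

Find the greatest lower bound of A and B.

Answer: A∧B = 3

Derivation:
Lower bounds of A=4 and B=7: {0,1,2,3}
  0 <= 3
  1 <= 3
  2 <= 3
  3 <= 3
glb = 3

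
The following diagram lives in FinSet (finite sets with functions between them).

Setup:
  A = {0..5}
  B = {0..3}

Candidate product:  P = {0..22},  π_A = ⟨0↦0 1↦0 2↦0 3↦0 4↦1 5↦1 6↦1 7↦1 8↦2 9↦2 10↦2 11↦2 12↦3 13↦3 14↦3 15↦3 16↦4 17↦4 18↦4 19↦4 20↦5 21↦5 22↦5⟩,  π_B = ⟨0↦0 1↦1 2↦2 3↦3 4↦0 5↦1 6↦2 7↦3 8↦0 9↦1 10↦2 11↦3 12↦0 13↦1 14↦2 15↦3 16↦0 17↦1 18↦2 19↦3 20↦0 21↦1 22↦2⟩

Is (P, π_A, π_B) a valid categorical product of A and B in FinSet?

Answer: NOT A VALID PRODUCT — |P|=23 ≠ |A|·|B|=24

Derivation:
|A|·|B| = 6·4 = 24;  |P| = 23
  → cardinalities differ; no bijection possible.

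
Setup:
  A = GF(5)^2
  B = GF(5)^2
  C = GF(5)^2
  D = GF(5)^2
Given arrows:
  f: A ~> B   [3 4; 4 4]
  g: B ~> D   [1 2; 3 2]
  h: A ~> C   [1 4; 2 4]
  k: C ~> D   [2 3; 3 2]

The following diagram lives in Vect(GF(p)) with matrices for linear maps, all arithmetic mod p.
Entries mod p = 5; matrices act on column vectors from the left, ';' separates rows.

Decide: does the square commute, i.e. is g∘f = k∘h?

1) trace f;g:
  e0=(1,0) f~>(3,4) g~>(1,2)
  e1=(0,1) f~>(4,4) g~>(2,0)
  result₁ = [1 2; 2 0]
2) trace h;k:
  e0=(1,0) h~>(1,2) k~>(3,2)
  e1=(0,1) h~>(4,4) k~>(0,0)
  result₂ = [3 0; 2 0]
Equal? NO — does not commute

Answer: DOES NOT COMMUTE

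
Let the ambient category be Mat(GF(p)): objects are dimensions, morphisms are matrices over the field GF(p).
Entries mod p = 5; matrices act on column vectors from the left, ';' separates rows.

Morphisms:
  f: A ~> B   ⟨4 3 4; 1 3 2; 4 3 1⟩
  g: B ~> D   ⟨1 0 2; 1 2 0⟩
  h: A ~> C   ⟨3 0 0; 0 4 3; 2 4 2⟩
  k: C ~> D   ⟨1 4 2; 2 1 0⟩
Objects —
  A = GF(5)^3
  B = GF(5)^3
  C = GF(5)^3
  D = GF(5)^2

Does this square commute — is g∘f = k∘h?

Along f;g (path 1):
  e0=[1,0,0] f~>[4,1,4] g~>[2,1]
  e1=[0,1,0] f~>[3,3,3] g~>[4,4]
  e2=[0,0,1] f~>[4,2,1] g~>[1,3]
  composite₁ = ⟨2 4 1; 1 4 3⟩
Along h;k (path 2):
  e0=[1,0,0] h~>[3,0,2] k~>[2,1]
  e1=[0,1,0] h~>[0,4,4] k~>[4,4]
  e2=[0,0,1] h~>[0,3,2] k~>[1,3]
  composite₂ = ⟨2 4 1; 1 4 3⟩
Equal? same morphism ✓

Answer: COMMUTES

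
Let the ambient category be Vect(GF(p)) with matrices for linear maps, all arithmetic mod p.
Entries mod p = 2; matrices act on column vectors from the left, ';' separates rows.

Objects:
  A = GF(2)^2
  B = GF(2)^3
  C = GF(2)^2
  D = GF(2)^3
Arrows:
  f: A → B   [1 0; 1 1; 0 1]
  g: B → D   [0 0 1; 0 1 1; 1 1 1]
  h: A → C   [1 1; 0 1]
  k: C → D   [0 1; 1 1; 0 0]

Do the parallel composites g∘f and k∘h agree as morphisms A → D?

Answer: COMMUTES

Trace:
Along f;g (path 1):
  e0=[1,0] f→[1,1,0] g→[0,1,0]
  e1=[0,1] f→[0,1,1] g→[1,0,0]
  result₁ = [0 1; 1 0; 0 0]
Along h;k (path 2):
  e0=[1,0] h→[1,0] k→[0,1,0]
  e1=[0,1] h→[1,1] k→[1,0,0]
  result₂ = [0 1; 1 0; 0 0]
Equal? same morphism ✓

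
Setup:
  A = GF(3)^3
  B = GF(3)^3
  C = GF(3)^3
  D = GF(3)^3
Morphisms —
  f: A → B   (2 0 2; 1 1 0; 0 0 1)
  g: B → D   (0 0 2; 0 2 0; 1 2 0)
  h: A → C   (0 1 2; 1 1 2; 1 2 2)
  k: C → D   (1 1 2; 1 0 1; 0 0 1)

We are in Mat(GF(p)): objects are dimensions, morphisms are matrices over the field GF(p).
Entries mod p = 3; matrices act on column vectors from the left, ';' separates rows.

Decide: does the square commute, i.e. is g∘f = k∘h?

Answer: DOES NOT COMMUTE

Trace:
Along f;g (path 1):
  e0=(1,0,0) f→(2,1,0) g→(0,2,1)
  e1=(0,1,0) f→(0,1,0) g→(0,2,2)
  e2=(0,0,1) f→(2,0,1) g→(2,0,2)
  composite₁ = (0 0 2; 2 2 0; 1 2 2)
Along h;k (path 2):
  e0=(1,0,0) h→(0,1,1) k→(0,1,1)
  e1=(0,1,0) h→(1,1,2) k→(0,0,2)
  e2=(0,0,1) h→(2,2,2) k→(2,1,2)
  composite₂ = (0 0 2; 1 0 1; 1 2 2)
Equal? differ; not commutative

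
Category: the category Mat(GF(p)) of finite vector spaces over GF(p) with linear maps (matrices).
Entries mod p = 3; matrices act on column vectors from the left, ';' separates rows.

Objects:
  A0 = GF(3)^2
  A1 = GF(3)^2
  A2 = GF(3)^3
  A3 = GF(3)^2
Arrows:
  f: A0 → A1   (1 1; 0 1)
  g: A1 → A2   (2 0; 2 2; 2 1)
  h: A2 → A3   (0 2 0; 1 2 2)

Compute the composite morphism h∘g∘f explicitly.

Answer: (1 2; 1 1)

Derivation:
  e0=⟨1,0⟩ f→⟨1,0⟩ g→⟨2,2,2⟩ h→⟨1,1⟩
  e1=⟨0,1⟩ f→⟨1,1⟩ g→⟨2,1,0⟩ h→⟨2,1⟩
result: (1 2; 1 1)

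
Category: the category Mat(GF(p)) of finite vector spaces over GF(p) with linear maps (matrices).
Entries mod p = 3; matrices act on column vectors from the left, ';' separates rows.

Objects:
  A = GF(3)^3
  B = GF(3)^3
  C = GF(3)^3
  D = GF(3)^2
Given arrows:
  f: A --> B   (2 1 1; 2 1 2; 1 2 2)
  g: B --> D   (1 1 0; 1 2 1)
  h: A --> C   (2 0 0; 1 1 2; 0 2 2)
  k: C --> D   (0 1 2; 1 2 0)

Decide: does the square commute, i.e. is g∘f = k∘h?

Answer: COMMUTES

Work:
1) trace f;g:
  e0=⟨1,0,0⟩ f-->⟨2,2,1⟩ g-->⟨1,1⟩
  e1=⟨0,1,0⟩ f-->⟨1,1,2⟩ g-->⟨2,2⟩
  e2=⟨0,0,1⟩ f-->⟨1,2,2⟩ g-->⟨0,1⟩
  ⟦path⟧₁ = (1 2 0; 1 2 1)
2) trace h;k:
  e0=⟨1,0,0⟩ h-->⟨2,1,0⟩ k-->⟨1,1⟩
  e1=⟨0,1,0⟩ h-->⟨0,1,2⟩ k-->⟨2,2⟩
  e2=⟨0,0,1⟩ h-->⟨0,2,2⟩ k-->⟨0,1⟩
  ⟦path⟧₂ = (1 2 0; 1 2 1)
Equal? equal; square commutes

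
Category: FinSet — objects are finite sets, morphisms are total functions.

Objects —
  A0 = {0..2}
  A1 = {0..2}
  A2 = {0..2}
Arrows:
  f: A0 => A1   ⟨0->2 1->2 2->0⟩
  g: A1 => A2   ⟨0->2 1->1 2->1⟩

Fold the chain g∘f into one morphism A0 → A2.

  0 f=>2 g=>1
  1 f=>2 g=>1
  2 f=>0 g=>2
composite: ⟨0->1 1->1 2->2⟩

Answer: ⟨0->1 1->1 2->2⟩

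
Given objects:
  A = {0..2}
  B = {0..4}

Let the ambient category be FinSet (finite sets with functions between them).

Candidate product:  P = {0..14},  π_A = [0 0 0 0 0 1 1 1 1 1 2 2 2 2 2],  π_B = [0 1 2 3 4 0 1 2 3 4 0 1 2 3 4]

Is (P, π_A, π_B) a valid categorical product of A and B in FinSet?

|A|·|B| = 3·5 = 15;  |P| = 15
Check the pairing map k ↦ (π_A(k), π_B(k)):
  0 -> (0,0)
  1 -> (0,1)
  2 -> (0,2)
  3 -> (0,3)
  4 -> (0,4)
  5 -> (1,0)
  6 -> (1,1)
  7 -> (1,2)
  8 -> (1,3)
  9 -> (1,4)
  10 -> (2,0)
  11 -> (2,1)
  12 -> (2,2)
  13 -> (2,3)
  14 -> (2,4)
distinct pairs in image: 15 / 15 needed
  → bijection onto A×B; projections well-typed.

Answer: VALID PRODUCT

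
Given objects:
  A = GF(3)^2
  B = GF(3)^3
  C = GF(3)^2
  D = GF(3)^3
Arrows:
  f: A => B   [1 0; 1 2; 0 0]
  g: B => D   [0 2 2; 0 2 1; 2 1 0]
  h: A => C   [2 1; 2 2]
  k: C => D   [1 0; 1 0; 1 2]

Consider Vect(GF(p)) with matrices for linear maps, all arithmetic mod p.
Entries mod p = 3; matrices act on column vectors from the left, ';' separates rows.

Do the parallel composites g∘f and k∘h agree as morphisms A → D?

Answer: COMMUTES

Derivation:
Along f;g (path 1):
  e0=[1,0] f=>[1,1,0] g=>[2,2,0]
  e1=[0,1] f=>[0,2,0] g=>[1,1,2]
  result₁ = [2 1; 2 1; 0 2]
Along h;k (path 2):
  e0=[1,0] h=>[2,2] k=>[2,2,0]
  e1=[0,1] h=>[1,2] k=>[1,1,2]
  result₂ = [2 1; 2 1; 0 2]
Equal? same morphism ✓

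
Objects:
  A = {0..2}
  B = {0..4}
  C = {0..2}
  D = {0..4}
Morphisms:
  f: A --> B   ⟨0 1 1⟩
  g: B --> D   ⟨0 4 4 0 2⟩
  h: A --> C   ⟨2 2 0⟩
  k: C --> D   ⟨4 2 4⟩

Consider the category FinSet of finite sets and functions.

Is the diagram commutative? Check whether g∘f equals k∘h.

Along f;g (path 1):
  0 f-->0 g-->0
  1 f-->1 g-->4
  2 f-->1 g-->4
  ⟦path⟧₁ = ⟨0 4 4⟩
Along h;k (path 2):
  0 h-->2 k-->4
  1 h-->2 k-->4
  2 h-->0 k-->4
  ⟦path⟧₂ = ⟨4 4 4⟩
Equal? differ; not commutative

Answer: DOES NOT COMMUTE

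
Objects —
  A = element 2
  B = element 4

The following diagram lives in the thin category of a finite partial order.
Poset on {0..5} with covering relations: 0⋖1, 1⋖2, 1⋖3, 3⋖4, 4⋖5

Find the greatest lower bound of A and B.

Answer: A∧B = 1

Derivation:
Common predecessors of 2,4: {0,1}
  0 ⊑ 1
  1 ⊑ 1
glb = 1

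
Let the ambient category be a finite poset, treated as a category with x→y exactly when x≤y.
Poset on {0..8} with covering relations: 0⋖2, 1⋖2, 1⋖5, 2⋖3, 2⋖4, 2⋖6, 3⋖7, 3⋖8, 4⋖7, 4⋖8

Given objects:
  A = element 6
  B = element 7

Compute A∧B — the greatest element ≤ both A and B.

Lower bounds of A=6 and B=7: {0,1,2}
  0 ≤ 2
  1 ≤ 2
  2 ≤ 2
glb = 2

Answer: A∧B = 2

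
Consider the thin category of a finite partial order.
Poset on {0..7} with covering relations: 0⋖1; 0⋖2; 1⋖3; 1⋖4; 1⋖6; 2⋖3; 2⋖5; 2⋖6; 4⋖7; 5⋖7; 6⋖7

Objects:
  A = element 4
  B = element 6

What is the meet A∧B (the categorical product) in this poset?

Common predecessors of 4,6: {0,1}
  0 ⊑ 1
  1 ⊑ 1
glb = 1

Answer: A∧B = 1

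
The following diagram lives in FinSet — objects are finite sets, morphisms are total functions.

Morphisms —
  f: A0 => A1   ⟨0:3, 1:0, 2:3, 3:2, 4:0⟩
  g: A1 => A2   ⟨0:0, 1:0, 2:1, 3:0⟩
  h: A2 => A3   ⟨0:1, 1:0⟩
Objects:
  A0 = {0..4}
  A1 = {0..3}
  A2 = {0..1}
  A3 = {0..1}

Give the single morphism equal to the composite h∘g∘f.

  0 f=>3 g=>0 h=>1
  1 f=>0 g=>0 h=>1
  2 f=>3 g=>0 h=>1
  3 f=>2 g=>1 h=>0
  4 f=>0 g=>0 h=>1
composite: ⟨0:1, 1:1, 2:1, 3:0, 4:1⟩

Answer: ⟨0:1, 1:1, 2:1, 3:0, 4:1⟩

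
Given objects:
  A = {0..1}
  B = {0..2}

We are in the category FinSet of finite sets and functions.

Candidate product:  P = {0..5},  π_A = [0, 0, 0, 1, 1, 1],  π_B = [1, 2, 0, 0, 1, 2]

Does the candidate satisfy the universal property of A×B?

Answer: VALID PRODUCT

Work:
|A|·|B| = 2·3 = 6;  |P| = 6
Check the pairing map k ↦ (π_A(k), π_B(k)):
  0 : (0,1)
  1 : (0,2)
  2 : (0,0)
  3 : (1,0)
  4 : (1,1)
  5 : (1,2)
distinct pairs in image: 6 / 6 needed
  → bijection onto A×B; projections well-typed.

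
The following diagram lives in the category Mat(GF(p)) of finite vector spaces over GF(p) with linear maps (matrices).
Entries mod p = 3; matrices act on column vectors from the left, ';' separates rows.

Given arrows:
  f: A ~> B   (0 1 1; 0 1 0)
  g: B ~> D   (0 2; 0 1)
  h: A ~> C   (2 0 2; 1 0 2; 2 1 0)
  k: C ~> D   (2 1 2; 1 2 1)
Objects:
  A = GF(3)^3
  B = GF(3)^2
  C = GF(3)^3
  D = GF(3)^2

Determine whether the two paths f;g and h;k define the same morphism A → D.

1) trace f;g:
  e0=(1,0,0) f~>(0,0) g~>(0,0)
  e1=(0,1,0) f~>(1,1) g~>(2,1)
  e2=(0,0,1) f~>(1,0) g~>(0,0)
  ⟦path⟧₁ = (0 2 0; 0 1 0)
2) trace h;k:
  e0=(1,0,0) h~>(2,1,2) k~>(0,0)
  e1=(0,1,0) h~>(0,0,1) k~>(2,1)
  e2=(0,0,1) h~>(2,2,0) k~>(0,0)
  ⟦path⟧₂ = (0 2 0; 0 1 0)
Equal? YES — commutes

Answer: COMMUTES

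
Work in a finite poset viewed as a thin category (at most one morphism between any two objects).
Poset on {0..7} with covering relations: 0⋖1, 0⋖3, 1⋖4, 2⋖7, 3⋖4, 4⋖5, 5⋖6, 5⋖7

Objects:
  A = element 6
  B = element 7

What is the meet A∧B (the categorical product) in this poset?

Answer: A∧B = 5

Derivation:
Lower bounds of A=6 and B=7: {0,1,3,4,5}
  0 <= 5
  1 <= 5
  3 <= 5
  4 <= 5
  5 <= 5
glb = 5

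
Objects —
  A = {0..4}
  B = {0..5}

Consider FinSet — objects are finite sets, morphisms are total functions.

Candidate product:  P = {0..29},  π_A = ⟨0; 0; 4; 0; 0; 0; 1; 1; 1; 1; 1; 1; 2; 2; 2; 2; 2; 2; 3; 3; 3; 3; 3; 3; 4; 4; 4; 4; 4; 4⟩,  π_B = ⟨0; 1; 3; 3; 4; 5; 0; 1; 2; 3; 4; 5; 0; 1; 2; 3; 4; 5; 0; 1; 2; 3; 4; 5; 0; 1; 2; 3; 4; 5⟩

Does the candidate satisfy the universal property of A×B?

Answer: NOT A VALID PRODUCT — duplicate pair at indices 27,2

Work:
|A|·|B| = 5·6 = 30;  |P| = 30
Check the pairing map k ↦ (π_A(k), π_B(k)):
  0 : (0,0)
  1 : (0,1)
  2 : (4,3)
  3 : (0,3)
  4 : (0,4)
  5 : (0,5)
  6 : (1,0)
  7 : (1,1)
  8 : (1,2)
  9 : (1,3)
  10 : (1,4)
  11 : (1,5)
  12 : (2,0)
  13 : (2,1)
  14 : (2,2)
  15 : (2,3)
  16 : (2,4)
  17 : (2,5)
  18 : (3,0)
  19 : (3,1)
  20 : (3,2)
  21 : (3,3)
  22 : (3,4)
  23 : (3,5)
  24 : (4,0)
  25 : (4,1)
  26 : (4,2)
  27 : (4,3)  ✗ repeats pair of k=2
  28 : (4,4)
  29 : (4,5)
distinct pairs in image: 29 / 30 needed
  → (4,3) hit at k=2 and k=27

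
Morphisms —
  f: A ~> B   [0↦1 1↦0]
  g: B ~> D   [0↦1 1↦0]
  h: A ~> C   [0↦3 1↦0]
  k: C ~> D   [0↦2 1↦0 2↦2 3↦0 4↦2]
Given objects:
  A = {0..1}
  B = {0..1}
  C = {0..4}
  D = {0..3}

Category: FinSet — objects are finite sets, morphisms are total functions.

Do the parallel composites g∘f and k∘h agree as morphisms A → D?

Answer: DOES NOT COMMUTE

Work:
Path 1 = f;g:
  0 f~>1 g~>0
  1 f~>0 g~>1
  ⟦path⟧₁ = [0↦0 1↦1]
Path 2 = h;k:
  0 h~>3 k~>0
  1 h~>0 k~>2
  ⟦path⟧₂ = [0↦0 1↦2]
Equal? distinct morphisms ✗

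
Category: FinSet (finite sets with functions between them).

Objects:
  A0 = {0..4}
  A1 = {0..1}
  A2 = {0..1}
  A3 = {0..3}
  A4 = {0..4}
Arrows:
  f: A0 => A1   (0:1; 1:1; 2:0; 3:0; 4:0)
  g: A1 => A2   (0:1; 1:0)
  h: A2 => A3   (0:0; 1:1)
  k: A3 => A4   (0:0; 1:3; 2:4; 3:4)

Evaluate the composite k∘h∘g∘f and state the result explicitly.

  0 f=>1 g=>0 h=>0 k=>0
  1 f=>1 g=>0 h=>0 k=>0
  2 f=>0 g=>1 h=>1 k=>3
  3 f=>0 g=>1 h=>1 k=>3
  4 f=>0 g=>1 h=>1 k=>3
result: (0:0; 1:0; 2:3; 3:3; 4:3)

Answer: (0:0; 1:0; 2:3; 3:3; 4:3)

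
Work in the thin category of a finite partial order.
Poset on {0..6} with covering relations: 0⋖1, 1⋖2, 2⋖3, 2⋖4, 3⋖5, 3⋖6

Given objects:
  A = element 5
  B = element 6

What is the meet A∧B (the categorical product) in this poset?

Lower bounds of A=5 and B=6: {0,1,2,3}
  0 ⊑ 3
  1 ⊑ 3
  2 ⊑ 3
  3 ⊑ 3
glb = 3

Answer: A∧B = 3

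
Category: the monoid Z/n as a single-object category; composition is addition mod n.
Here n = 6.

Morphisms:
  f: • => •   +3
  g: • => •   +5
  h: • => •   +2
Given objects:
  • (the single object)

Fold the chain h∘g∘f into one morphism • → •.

  0 +3≡3 +5≡2 +2≡4  (mod 6)
result: +4

Answer: +4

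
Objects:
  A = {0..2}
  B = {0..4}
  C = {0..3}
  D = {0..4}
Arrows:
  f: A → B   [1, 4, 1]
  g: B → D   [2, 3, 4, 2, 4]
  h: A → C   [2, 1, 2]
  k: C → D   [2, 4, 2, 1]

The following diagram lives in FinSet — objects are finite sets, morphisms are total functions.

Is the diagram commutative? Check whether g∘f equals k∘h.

Answer: DOES NOT COMMUTE

Work:
Along f;g (path 1):
  0 f→1 g→3
  1 f→4 g→4
  2 f→1 g→3
  composite₁ = [3, 4, 3]
Along h;k (path 2):
  0 h→2 k→2
  1 h→1 k→4
  2 h→2 k→2
  composite₂ = [2, 4, 2]
Equal? NO — does not commute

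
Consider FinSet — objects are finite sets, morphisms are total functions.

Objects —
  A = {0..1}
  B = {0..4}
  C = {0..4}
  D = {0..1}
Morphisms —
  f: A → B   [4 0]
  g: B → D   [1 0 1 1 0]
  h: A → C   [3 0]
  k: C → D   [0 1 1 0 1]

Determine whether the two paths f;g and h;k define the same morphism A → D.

Answer: DOES NOT COMMUTE

Derivation:
1) trace f;g:
  0 f→4 g→0
  1 f→0 g→1
  ⟦path⟧₁ = [0 1]
2) trace h;k:
  0 h→3 k→0
  1 h→0 k→0
  ⟦path⟧₂ = [0 0]
Equal? differ; not commutative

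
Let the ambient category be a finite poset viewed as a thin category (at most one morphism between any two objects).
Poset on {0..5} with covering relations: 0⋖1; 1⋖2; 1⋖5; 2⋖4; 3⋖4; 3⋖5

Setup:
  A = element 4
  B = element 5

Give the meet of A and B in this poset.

Answer: NO MEET EXISTS

Work:
{x : x⊑A ∧ x⊑B} = {0,1,3}  (A=4, B=5)
  maximal lower bounds 1 and 3 are incomparable: neither 1⊑3 nor 3⊑1
→ no greatest lower bound exists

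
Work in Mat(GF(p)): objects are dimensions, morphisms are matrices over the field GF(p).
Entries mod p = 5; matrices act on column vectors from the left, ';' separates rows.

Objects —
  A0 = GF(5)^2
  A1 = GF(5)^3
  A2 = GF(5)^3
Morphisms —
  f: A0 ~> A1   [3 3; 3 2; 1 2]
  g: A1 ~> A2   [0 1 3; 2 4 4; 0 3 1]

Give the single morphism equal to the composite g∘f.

Answer: [1 3; 2 2; 0 3]

Trace:
  e0=⟨1,0⟩ f~>⟨3,3,1⟩ g~>⟨1,2,0⟩
  e1=⟨0,1⟩ f~>⟨3,2,2⟩ g~>⟨3,2,3⟩
composite: [1 3; 2 2; 0 3]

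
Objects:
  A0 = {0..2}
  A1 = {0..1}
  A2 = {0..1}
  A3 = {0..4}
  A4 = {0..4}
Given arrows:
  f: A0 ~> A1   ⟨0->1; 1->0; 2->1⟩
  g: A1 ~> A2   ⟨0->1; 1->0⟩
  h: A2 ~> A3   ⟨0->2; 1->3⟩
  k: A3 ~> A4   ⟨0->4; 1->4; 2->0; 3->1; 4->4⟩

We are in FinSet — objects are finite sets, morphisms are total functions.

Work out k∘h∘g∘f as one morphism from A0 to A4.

  0 f~>1 g~>0 h~>2 k~>0
  1 f~>0 g~>1 h~>3 k~>1
  2 f~>1 g~>0 h~>2 k~>0
composite: ⟨0->0; 1->1; 2->0⟩

Answer: ⟨0->0; 1->1; 2->0⟩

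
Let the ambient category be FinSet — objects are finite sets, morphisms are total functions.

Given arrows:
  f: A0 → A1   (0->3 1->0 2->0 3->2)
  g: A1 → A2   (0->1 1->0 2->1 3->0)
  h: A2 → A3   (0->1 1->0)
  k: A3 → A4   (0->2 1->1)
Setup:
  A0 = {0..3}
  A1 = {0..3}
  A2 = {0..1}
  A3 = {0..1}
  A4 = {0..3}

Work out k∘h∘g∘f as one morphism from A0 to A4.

Answer: (0->1 1->2 2->2 3->2)

Trace:
  0 f→3 g→0 h→1 k→1
  1 f→0 g→1 h→0 k→2
  2 f→0 g→1 h→0 k→2
  3 f→2 g→1 h→0 k→2
composite: (0->1 1->2 2->2 3->2)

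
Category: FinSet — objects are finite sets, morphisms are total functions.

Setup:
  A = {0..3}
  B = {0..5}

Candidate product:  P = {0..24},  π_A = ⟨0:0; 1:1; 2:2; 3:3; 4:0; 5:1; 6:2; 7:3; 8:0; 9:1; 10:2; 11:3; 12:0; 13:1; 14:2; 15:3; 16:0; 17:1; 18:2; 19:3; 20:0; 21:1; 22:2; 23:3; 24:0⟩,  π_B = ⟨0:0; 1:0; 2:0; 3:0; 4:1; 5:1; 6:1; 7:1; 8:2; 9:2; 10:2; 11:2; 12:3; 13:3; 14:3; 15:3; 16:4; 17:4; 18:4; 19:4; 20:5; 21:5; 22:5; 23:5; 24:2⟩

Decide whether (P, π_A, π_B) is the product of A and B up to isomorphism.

|A|·|B| = 4·6 = 24;  |P| = 25
  → cardinalities differ; no bijection possible.

Answer: NOT A VALID PRODUCT — |P|=25 ≠ |A|·|B|=24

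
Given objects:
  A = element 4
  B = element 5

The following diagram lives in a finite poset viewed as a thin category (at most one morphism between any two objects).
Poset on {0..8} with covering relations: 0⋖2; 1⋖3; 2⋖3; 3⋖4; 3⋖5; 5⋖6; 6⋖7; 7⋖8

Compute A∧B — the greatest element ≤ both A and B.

{x : x<=A ∧ x<=B} = {0,1,2,3}  (A=4, B=5)
  0 <= 3
  1 <= 3
  2 <= 3
  3 <= 3
glb = 3

Answer: A∧B = 3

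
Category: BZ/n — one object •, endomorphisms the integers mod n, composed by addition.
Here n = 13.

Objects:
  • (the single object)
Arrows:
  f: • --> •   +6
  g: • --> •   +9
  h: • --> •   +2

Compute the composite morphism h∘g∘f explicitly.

  0 +6≡6 +9≡2 +2≡4  (mod 13)
composite: +4

Answer: +4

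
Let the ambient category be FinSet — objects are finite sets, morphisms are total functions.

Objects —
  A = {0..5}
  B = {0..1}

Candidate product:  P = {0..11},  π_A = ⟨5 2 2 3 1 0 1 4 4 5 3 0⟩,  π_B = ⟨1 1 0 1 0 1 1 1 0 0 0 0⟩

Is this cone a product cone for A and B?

Answer: VALID PRODUCT

Trace:
|A|·|B| = 6·2 = 12;  |P| = 12
Check the pairing map k ↦ (π_A(k), π_B(k)):
  0 -> (5,1)
  1 -> (2,1)
  2 -> (2,0)
  3 -> (3,1)
  4 -> (1,0)
  5 -> (0,1)
  6 -> (1,1)
  7 -> (4,1)
  8 -> (4,0)
  9 -> (5,0)
  10 -> (3,0)
  11 -> (0,0)
distinct pairs in image: 12 / 12 needed
  → bijection onto A×B; projections well-typed.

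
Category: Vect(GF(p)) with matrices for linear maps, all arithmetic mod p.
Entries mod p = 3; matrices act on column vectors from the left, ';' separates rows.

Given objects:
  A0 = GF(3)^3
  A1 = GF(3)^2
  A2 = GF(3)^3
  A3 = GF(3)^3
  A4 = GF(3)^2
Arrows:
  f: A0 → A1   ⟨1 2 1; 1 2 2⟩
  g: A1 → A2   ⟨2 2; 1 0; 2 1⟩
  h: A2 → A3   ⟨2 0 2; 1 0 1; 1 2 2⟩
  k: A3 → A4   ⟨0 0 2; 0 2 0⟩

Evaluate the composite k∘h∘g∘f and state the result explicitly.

Answer: ⟨0 0 2; 2 1 2⟩

Derivation:
  e0=[1,0,0] f→[1,1] g→[1,1,0] h→[2,1,0] k→[0,2]
  e1=[0,1,0] f→[2,2] g→[2,2,0] h→[1,2,0] k→[0,1]
  e2=[0,0,1] f→[1,2] g→[0,1,1] h→[2,1,1] k→[2,2]
composite: ⟨0 0 2; 2 1 2⟩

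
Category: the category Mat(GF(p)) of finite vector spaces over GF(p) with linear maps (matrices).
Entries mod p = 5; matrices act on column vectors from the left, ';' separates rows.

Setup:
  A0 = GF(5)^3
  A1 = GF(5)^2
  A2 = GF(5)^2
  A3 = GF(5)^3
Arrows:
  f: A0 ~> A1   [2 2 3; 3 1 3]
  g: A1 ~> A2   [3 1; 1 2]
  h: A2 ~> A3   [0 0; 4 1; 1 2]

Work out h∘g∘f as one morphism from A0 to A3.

  e0=(1,0,0) f~>(2,3) g~>(4,3) h~>(0,4,0)
  e1=(0,1,0) f~>(2,1) g~>(2,4) h~>(0,2,0)
  e2=(0,0,1) f~>(3,3) g~>(2,4) h~>(0,2,0)
⟦path⟧: [0 0 0; 4 2 2; 0 0 0]

Answer: [0 0 0; 4 2 2; 0 0 0]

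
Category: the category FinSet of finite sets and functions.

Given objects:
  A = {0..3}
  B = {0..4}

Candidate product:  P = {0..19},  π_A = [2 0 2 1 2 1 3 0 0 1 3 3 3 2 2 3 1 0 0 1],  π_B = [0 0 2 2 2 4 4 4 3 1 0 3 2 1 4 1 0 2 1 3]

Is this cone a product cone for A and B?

|A|·|B| = 4·5 = 20;  |P| = 20
Check the pairing map k ↦ (π_A(k), π_B(k)):
  0 : (2,0)
  1 : (0,0)
  2 : (2,2)
  3 : (1,2)
  4 : (2,2)  ✗ repeats pair of k=2
  5 : (1,4)
  6 : (3,4)
  7 : (0,4)
  8 : (0,3)
  9 : (1,1)
  10 : (3,0)
  11 : (3,3)
  12 : (3,2)
  13 : (2,1)
  14 : (2,4)
  15 : (3,1)
  16 : (1,0)
  17 : (0,2)
  18 : (0,1)
  19 : (1,3)
distinct pairs in image: 19 / 20 needed
  → (2,2) hit at k=2 and k=4

Answer: NOT A VALID PRODUCT — duplicate pair at indices 4,2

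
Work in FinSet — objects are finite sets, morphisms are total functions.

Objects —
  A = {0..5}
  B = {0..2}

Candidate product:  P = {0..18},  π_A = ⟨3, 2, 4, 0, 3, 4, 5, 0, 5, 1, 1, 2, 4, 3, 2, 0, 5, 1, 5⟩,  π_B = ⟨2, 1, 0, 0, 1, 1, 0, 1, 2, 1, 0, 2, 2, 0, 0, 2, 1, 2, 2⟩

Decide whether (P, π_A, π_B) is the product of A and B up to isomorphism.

Answer: NOT A VALID PRODUCT — |P|=19 ≠ |A|·|B|=18

Trace:
|A|·|B| = 6·3 = 18;  |P| = 19
  → cardinalities differ; no bijection possible.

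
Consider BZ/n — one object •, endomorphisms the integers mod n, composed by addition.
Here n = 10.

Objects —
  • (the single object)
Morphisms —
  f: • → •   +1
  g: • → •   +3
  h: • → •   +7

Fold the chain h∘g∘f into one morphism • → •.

Answer: +1

Derivation:
  0 +1≡1 +3≡4 +7≡1  (mod 10)
composite: +1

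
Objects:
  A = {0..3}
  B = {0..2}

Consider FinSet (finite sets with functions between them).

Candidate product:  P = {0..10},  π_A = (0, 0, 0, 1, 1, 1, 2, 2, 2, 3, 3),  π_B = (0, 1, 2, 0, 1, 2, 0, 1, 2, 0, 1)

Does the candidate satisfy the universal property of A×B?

|A|·|B| = 4·3 = 12;  |P| = 11
  → cardinalities differ; no bijection possible.

Answer: NOT A VALID PRODUCT — |P|=11 ≠ |A|·|B|=12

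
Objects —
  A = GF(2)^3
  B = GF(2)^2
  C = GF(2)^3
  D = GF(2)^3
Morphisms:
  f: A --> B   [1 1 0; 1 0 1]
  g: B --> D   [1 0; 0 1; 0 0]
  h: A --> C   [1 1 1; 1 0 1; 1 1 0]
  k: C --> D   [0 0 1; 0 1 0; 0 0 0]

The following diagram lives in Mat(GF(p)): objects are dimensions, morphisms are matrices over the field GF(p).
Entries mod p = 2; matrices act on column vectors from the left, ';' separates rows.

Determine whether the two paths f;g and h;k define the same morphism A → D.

Along f;g (path 1):
  e0=⟨1,0,0⟩ f-->⟨1,1⟩ g-->⟨1,1,0⟩
  e1=⟨0,1,0⟩ f-->⟨1,0⟩ g-->⟨1,0,0⟩
  e2=⟨0,0,1⟩ f-->⟨0,1⟩ g-->⟨0,1,0⟩
  composite₁ = [1 1 0; 1 0 1; 0 0 0]
Along h;k (path 2):
  e0=⟨1,0,0⟩ h-->⟨1,1,1⟩ k-->⟨1,1,0⟩
  e1=⟨0,1,0⟩ h-->⟨1,0,1⟩ k-->⟨1,0,0⟩
  e2=⟨0,0,1⟩ h-->⟨1,1,0⟩ k-->⟨0,1,0⟩
  composite₂ = [1 1 0; 1 0 1; 0 0 0]
Equal? equal; square commutes

Answer: COMMUTES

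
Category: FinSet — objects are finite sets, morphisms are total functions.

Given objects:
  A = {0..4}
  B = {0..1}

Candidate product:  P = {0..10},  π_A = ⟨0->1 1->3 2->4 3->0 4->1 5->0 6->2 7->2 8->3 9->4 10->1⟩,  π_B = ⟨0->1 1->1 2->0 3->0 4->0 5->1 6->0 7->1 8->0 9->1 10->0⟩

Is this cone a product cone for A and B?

Answer: NOT A VALID PRODUCT — |P|=11 ≠ |A|·|B|=10

Work:
|A|·|B| = 5·2 = 10;  |P| = 11
  → cardinalities differ; no bijection possible.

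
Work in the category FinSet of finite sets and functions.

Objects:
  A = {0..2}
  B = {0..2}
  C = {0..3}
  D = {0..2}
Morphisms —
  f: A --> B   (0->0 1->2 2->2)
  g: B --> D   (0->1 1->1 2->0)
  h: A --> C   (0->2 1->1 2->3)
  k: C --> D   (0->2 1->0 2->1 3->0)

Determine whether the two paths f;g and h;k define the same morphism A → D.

Path 1 = f;g:
  0 f-->0 g-->1
  1 f-->2 g-->0
  2 f-->2 g-->0
  composite₁ = (0->1 1->0 2->0)
Path 2 = h;k:
  0 h-->2 k-->1
  1 h-->1 k-->0
  2 h-->3 k-->0
  composite₂ = (0->1 1->0 2->0)
Equal? YES — commutes

Answer: COMMUTES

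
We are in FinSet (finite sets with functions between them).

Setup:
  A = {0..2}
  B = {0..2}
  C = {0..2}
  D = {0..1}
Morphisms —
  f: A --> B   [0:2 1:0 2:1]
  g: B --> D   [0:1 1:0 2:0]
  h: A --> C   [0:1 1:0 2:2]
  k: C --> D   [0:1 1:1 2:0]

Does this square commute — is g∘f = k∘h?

1) trace f;g:
  0 f-->2 g-->0
  1 f-->0 g-->1
  2 f-->1 g-->0
  composite₁ = [0:0 1:1 2:0]
2) trace h;k:
  0 h-->1 k-->1
  1 h-->0 k-->1
  2 h-->2 k-->0
  composite₂ = [0:1 1:1 2:0]
Equal? distinct morphisms ✗

Answer: DOES NOT COMMUTE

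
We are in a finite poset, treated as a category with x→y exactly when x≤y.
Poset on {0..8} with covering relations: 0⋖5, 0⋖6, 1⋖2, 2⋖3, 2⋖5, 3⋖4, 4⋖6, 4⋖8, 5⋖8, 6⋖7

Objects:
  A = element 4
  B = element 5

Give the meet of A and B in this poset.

Answer: A∧B = 2

Derivation:
Lower bounds of A=4 and B=5: {1,2}
  1 <= 2
  2 <= 2
glb = 2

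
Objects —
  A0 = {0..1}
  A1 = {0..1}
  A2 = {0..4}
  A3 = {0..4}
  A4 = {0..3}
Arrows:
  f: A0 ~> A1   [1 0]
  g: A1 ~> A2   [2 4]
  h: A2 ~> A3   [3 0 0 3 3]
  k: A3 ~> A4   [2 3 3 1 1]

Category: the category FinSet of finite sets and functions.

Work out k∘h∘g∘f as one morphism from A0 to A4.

  0 f~>1 g~>4 h~>3 k~>1
  1 f~>0 g~>2 h~>0 k~>2
composite: [1 2]

Answer: [1 2]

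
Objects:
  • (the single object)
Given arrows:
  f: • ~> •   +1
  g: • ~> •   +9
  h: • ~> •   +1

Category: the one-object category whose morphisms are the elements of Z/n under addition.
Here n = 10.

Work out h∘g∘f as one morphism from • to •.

  0 +1≡1 +9≡0 +1≡1  (mod 10)
composite: +1

Answer: +1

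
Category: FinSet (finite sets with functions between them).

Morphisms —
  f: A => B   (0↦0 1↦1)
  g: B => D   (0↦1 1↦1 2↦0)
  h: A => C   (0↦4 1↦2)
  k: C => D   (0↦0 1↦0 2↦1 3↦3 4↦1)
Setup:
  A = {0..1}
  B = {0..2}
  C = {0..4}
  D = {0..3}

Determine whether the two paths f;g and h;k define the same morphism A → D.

Answer: COMMUTES

Work:
1) trace f;g:
  0 f=>0 g=>1
  1 f=>1 g=>1
  result₁ = (0↦1 1↦1)
2) trace h;k:
  0 h=>4 k=>1
  1 h=>2 k=>1
  result₂ = (0↦1 1↦1)
Equal? YES — commutes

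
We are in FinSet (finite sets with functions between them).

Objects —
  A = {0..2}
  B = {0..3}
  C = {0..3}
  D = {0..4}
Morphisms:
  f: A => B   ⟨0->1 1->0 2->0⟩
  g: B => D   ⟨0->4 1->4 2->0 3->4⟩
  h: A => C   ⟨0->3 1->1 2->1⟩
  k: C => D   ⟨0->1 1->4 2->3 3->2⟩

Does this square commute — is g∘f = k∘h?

1) trace f;g:
  0 f=>1 g=>4
  1 f=>0 g=>4
  2 f=>0 g=>4
  ⟦path⟧₁ = ⟨0->4 1->4 2->4⟩
2) trace h;k:
  0 h=>3 k=>2
  1 h=>1 k=>4
  2 h=>1 k=>4
  ⟦path⟧₂ = ⟨0->2 1->4 2->4⟩
Equal? distinct morphisms ✗

Answer: DOES NOT COMMUTE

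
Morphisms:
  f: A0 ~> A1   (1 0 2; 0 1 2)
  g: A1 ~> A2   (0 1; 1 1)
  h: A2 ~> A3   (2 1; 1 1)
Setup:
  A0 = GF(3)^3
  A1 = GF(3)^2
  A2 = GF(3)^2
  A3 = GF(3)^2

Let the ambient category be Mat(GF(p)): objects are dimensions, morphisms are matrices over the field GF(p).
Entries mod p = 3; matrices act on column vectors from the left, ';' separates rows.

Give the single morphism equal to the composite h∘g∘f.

  e0=(1,0,0) f~>(1,0) g~>(0,1) h~>(1,1)
  e1=(0,1,0) f~>(0,1) g~>(1,1) h~>(0,2)
  e2=(0,0,1) f~>(2,2) g~>(2,1) h~>(2,0)
composite: (1 0 2; 1 2 0)

Answer: (1 0 2; 1 2 0)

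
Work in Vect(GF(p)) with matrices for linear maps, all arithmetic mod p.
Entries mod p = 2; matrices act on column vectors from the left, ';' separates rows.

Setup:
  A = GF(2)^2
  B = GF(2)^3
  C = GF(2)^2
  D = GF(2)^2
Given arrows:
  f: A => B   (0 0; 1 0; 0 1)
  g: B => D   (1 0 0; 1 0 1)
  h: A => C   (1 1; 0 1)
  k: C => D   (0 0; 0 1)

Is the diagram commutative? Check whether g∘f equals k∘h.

Answer: COMMUTES

Work:
Path 1 = f;g:
  e0=[1,0] f=>[0,1,0] g=>[0,0]
  e1=[0,1] f=>[0,0,1] g=>[0,1]
  ⟦path⟧₁ = (0 0; 0 1)
Path 2 = h;k:
  e0=[1,0] h=>[1,0] k=>[0,0]
  e1=[0,1] h=>[1,1] k=>[0,1]
  ⟦path⟧₂ = (0 0; 0 1)
Equal? equal; square commutes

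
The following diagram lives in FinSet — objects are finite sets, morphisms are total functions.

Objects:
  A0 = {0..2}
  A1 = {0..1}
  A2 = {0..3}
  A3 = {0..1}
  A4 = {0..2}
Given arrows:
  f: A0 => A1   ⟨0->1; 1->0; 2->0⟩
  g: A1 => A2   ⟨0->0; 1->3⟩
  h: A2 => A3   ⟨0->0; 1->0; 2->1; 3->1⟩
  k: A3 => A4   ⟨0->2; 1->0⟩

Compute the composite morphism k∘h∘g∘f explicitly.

Answer: ⟨0->0; 1->2; 2->2⟩

Work:
  0 f=>1 g=>3 h=>1 k=>0
  1 f=>0 g=>0 h=>0 k=>2
  2 f=>0 g=>0 h=>0 k=>2
⟦path⟧: ⟨0->0; 1->2; 2->2⟩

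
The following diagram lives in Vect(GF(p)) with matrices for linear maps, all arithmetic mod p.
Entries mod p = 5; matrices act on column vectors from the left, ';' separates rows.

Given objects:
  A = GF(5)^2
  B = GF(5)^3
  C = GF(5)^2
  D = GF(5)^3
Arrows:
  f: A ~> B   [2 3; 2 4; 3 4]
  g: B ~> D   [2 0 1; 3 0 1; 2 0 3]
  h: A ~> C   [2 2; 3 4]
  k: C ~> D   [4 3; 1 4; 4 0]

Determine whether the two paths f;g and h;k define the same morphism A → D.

Path 1 = f;g:
  e0=⟨1,0⟩ f~>⟨2,2,3⟩ g~>⟨2,4,3⟩
  e1=⟨0,1⟩ f~>⟨3,4,4⟩ g~>⟨0,3,3⟩
  ⟦path⟧₁ = [2 0; 4 3; 3 3]
Path 2 = h;k:
  e0=⟨1,0⟩ h~>⟨2,3⟩ k~>⟨2,4,3⟩
  e1=⟨0,1⟩ h~>⟨2,4⟩ k~>⟨0,3,3⟩
  ⟦path⟧₂ = [2 0; 4 3; 3 3]
Equal? YES — commutes

Answer: COMMUTES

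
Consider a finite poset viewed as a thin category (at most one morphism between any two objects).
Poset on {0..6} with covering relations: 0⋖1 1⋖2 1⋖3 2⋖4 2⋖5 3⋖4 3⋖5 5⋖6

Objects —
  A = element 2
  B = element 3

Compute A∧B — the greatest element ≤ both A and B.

Answer: A∧B = 1

Work:
Lower bounds of A=2 and B=3: {0,1}
  0 ≤ 1
  1 ≤ 1
glb = 1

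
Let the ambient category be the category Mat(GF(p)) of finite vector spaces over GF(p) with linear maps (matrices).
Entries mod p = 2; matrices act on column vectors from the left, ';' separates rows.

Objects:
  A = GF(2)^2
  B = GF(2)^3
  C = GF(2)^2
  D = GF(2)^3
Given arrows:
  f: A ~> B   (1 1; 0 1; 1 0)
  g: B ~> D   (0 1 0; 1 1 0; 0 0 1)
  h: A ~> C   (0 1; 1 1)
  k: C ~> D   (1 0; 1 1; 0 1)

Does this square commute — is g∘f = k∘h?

Along f;g (path 1):
  e0=(1,0) f~>(1,0,1) g~>(0,1,1)
  e1=(0,1) f~>(1,1,0) g~>(1,0,0)
  ⟦path⟧₁ = (0 1; 1 0; 1 0)
Along h;k (path 2):
  e0=(1,0) h~>(0,1) k~>(0,1,1)
  e1=(0,1) h~>(1,1) k~>(1,0,1)
  ⟦path⟧₂ = (0 1; 1 0; 1 1)
Equal? distinct morphisms ✗

Answer: DOES NOT COMMUTE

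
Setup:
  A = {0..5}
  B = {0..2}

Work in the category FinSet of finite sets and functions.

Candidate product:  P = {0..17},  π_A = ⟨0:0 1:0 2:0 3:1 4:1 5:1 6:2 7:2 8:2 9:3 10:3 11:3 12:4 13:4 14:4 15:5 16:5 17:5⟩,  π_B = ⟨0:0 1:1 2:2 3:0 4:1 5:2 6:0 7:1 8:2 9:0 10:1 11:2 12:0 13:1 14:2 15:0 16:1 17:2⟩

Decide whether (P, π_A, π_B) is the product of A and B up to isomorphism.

Answer: VALID PRODUCT

Work:
|A|·|B| = 6·3 = 18;  |P| = 18
Check the pairing map k ↦ (π_A(k), π_B(k)):
  0 : (0,0)
  1 : (0,1)
  2 : (0,2)
  3 : (1,0)
  4 : (1,1)
  5 : (1,2)
  6 : (2,0)
  7 : (2,1)
  8 : (2,2)
  9 : (3,0)
  10 : (3,1)
  11 : (3,2)
  12 : (4,0)
  13 : (4,1)
  14 : (4,2)
  15 : (5,0)
  16 : (5,1)
  17 : (5,2)
distinct pairs in image: 18 / 18 needed
  → bijection onto A×B; projections well-typed.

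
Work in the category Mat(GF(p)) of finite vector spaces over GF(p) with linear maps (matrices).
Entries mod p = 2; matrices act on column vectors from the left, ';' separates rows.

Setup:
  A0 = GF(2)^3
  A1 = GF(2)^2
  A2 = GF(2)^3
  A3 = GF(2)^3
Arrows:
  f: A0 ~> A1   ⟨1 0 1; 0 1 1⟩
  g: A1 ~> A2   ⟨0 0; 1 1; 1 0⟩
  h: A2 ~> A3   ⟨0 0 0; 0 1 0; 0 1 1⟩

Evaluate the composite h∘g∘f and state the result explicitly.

  e0=⟨1,0,0⟩ f~>⟨1,0⟩ g~>⟨0,1,1⟩ h~>⟨0,1,0⟩
  e1=⟨0,1,0⟩ f~>⟨0,1⟩ g~>⟨0,1,0⟩ h~>⟨0,1,1⟩
  e2=⟨0,0,1⟩ f~>⟨1,1⟩ g~>⟨0,0,1⟩ h~>⟨0,0,1⟩
⟦path⟧: ⟨0 0 0; 1 1 0; 0 1 1⟩

Answer: ⟨0 0 0; 1 1 0; 0 1 1⟩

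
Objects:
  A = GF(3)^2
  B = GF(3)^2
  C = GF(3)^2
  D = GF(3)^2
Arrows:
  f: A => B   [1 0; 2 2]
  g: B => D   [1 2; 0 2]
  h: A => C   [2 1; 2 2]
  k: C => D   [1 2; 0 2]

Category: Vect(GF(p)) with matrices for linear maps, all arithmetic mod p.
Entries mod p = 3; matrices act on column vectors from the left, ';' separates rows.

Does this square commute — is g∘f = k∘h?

1) trace f;g:
  e0=⟨1,0⟩ f=>⟨1,2⟩ g=>⟨2,1⟩
  e1=⟨0,1⟩ f=>⟨0,2⟩ g=>⟨1,1⟩
  composite₁ = [2 1; 1 1]
2) trace h;k:
  e0=⟨1,0⟩ h=>⟨2,2⟩ k=>⟨0,1⟩
  e1=⟨0,1⟩ h=>⟨1,2⟩ k=>⟨2,1⟩
  composite₂ = [0 2; 1 1]
Equal? distinct morphisms ✗

Answer: DOES NOT COMMUTE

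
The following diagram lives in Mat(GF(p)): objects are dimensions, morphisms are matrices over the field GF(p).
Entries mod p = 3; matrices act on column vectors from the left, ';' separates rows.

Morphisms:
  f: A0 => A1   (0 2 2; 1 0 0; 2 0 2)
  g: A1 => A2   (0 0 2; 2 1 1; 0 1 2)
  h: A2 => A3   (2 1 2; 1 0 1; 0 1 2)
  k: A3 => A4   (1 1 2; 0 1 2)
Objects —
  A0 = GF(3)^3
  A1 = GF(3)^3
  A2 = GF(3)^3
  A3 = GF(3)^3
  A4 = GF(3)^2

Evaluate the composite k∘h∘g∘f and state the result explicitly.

Answer: (2 0 1; 2 2 0)

Trace:
  e0=⟨1,0,0⟩ f=>⟨0,1,2⟩ g=>⟨1,0,2⟩ h=>⟨0,0,1⟩ k=>⟨2,2⟩
  e1=⟨0,1,0⟩ f=>⟨2,0,0⟩ g=>⟨0,1,0⟩ h=>⟨1,0,1⟩ k=>⟨0,2⟩
  e2=⟨0,0,1⟩ f=>⟨2,0,2⟩ g=>⟨1,0,1⟩ h=>⟨1,2,2⟩ k=>⟨1,0⟩
composite: (2 0 1; 2 2 0)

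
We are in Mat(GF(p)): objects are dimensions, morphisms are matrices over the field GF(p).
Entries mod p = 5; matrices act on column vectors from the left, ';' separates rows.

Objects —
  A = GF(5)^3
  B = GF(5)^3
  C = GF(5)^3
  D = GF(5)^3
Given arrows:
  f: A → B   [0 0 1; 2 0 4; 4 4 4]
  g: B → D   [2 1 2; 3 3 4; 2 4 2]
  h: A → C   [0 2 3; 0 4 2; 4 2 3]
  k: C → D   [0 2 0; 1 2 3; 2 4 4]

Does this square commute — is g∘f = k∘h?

Answer: COMMUTES

Work:
Path 1 = f;g:
  e0=⟨1,0,0⟩ f→⟨0,2,4⟩ g→⟨0,2,1⟩
  e1=⟨0,1,0⟩ f→⟨0,0,4⟩ g→⟨3,1,3⟩
  e2=⟨0,0,1⟩ f→⟨1,4,4⟩ g→⟨4,1,1⟩
  result₁ = [0 3 4; 2 1 1; 1 3 1]
Path 2 = h;k:
  e0=⟨1,0,0⟩ h→⟨0,0,4⟩ k→⟨0,2,1⟩
  e1=⟨0,1,0⟩ h→⟨2,4,2⟩ k→⟨3,1,3⟩
  e2=⟨0,0,1⟩ h→⟨3,2,3⟩ k→⟨4,1,1⟩
  result₂ = [0 3 4; 2 1 1; 1 3 1]
Equal? equal; square commutes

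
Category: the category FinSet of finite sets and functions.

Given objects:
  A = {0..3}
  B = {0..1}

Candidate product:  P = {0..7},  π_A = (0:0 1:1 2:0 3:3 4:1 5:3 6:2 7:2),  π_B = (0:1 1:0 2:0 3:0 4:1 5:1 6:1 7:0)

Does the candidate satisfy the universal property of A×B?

|A|·|B| = 4·2 = 8;  |P| = 8
Check the pairing map k ↦ (π_A(k), π_B(k)):
  0 : (0,1)
  1 : (1,0)
  2 : (0,0)
  3 : (3,0)
  4 : (1,1)
  5 : (3,1)
  6 : (2,1)
  7 : (2,0)
distinct pairs in image: 8 / 8 needed
  → bijection onto A×B; projections well-typed.

Answer: VALID PRODUCT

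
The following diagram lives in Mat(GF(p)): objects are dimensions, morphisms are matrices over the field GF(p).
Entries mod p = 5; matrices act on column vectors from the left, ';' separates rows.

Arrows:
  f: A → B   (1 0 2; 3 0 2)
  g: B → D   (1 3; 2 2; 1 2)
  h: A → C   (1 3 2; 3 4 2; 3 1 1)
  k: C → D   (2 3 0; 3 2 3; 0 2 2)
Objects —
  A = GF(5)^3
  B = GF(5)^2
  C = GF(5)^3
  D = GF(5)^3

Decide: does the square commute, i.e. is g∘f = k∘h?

Answer: DOES NOT COMMUTE

Work:
Path 1 = f;g:
  e0=[1,0,0] f→[1,3] g→[0,3,2]
  e1=[0,1,0] f→[0,0] g→[0,0,0]
  e2=[0,0,1] f→[2,2] g→[3,3,1]
  result₁ = (0 0 3; 3 0 3; 2 0 1)
Path 2 = h;k:
  e0=[1,0,0] h→[1,3,3] k→[1,3,2]
  e1=[0,1,0] h→[3,4,1] k→[3,0,0]
  e2=[0,0,1] h→[2,2,1] k→[0,3,1]
  result₂ = (1 3 0; 3 0 3; 2 0 1)
Equal? distinct morphisms ✗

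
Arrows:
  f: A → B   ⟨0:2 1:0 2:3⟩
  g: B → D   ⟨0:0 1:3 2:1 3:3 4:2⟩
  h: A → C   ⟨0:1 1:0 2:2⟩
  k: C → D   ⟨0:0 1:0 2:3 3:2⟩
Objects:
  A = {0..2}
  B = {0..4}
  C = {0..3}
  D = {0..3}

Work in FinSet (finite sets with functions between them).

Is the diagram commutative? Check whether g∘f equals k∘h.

Path 1 = f;g:
  0 f→2 g→1
  1 f→0 g→0
  2 f→3 g→3
  composite₁ = ⟨0:1 1:0 2:3⟩
Path 2 = h;k:
  0 h→1 k→0
  1 h→0 k→0
  2 h→2 k→3
  composite₂ = ⟨0:0 1:0 2:3⟩
Equal? distinct morphisms ✗

Answer: DOES NOT COMMUTE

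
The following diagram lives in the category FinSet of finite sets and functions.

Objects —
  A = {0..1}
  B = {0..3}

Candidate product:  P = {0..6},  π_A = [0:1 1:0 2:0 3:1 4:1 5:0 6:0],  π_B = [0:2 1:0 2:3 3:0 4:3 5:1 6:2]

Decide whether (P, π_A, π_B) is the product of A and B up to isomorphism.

Answer: NOT A VALID PRODUCT — |P|=7 ≠ |A|·|B|=8

Derivation:
|A|·|B| = 2·4 = 8;  |P| = 7
  → cardinalities differ; no bijection possible.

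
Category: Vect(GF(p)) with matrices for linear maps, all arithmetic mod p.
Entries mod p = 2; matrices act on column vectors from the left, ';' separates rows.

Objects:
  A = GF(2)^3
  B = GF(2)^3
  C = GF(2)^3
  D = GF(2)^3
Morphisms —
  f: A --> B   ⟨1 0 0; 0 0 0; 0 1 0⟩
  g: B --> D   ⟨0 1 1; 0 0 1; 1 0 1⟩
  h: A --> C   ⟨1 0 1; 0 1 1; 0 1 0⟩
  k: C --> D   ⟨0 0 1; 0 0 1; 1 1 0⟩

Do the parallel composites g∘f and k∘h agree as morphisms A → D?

Answer: COMMUTES

Derivation:
1) trace f;g:
  e0=(1,0,0) f-->(1,0,0) g-->(0,0,1)
  e1=(0,1,0) f-->(0,0,1) g-->(1,1,1)
  e2=(0,0,1) f-->(0,0,0) g-->(0,0,0)
  ⟦path⟧₁ = ⟨0 1 0; 0 1 0; 1 1 0⟩
2) trace h;k:
  e0=(1,0,0) h-->(1,0,0) k-->(0,0,1)
  e1=(0,1,0) h-->(0,1,1) k-->(1,1,1)
  e2=(0,0,1) h-->(1,1,0) k-->(0,0,0)
  ⟦path⟧₂ = ⟨0 1 0; 0 1 0; 1 1 0⟩
Equal? YES — commutes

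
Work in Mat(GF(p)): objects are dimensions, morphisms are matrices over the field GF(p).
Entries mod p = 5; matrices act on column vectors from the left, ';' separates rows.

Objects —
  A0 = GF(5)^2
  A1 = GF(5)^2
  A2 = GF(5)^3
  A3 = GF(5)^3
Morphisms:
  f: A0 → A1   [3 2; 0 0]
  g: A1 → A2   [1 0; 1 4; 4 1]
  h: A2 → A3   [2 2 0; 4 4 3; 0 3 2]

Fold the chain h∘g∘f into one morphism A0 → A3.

Answer: [2 3; 0 0; 3 2]

Trace:
  e0=[1,0] f→[3,0] g→[3,3,2] h→[2,0,3]
  e1=[0,1] f→[2,0] g→[2,2,3] h→[3,0,2]
⟦path⟧: [2 3; 0 0; 3 2]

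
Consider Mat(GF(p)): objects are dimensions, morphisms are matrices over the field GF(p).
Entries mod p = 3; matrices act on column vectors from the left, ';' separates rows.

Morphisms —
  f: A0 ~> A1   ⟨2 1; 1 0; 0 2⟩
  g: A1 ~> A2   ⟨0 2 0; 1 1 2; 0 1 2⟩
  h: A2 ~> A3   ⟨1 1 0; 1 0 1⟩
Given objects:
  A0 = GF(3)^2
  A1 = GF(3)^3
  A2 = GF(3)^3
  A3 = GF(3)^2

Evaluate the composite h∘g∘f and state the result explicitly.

Answer: ⟨2 2; 0 1⟩

Trace:
  e0=(1,0) f~>(2,1,0) g~>(2,0,1) h~>(2,0)
  e1=(0,1) f~>(1,0,2) g~>(0,2,1) h~>(2,1)
⟦path⟧: ⟨2 2; 0 1⟩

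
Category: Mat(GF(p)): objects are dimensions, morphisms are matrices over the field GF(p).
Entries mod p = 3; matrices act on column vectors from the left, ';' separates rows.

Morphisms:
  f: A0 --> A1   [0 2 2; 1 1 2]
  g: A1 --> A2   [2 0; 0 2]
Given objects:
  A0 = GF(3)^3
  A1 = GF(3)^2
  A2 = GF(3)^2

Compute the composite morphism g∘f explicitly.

  e0=(1,0,0) f-->(0,1) g-->(0,2)
  e1=(0,1,0) f-->(2,1) g-->(1,2)
  e2=(0,0,1) f-->(2,2) g-->(1,1)
composite: [0 1 1; 2 2 1]

Answer: [0 1 1; 2 2 1]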